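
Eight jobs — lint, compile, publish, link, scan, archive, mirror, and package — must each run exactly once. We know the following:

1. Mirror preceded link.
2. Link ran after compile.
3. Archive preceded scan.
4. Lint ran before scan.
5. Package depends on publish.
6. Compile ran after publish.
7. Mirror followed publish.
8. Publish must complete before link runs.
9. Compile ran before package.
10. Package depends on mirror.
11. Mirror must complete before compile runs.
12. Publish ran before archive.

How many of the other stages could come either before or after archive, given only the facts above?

5

Forced before archive: publish; forced after archive: scan.
That leaves compile, link, lint, mirror, and package with no forced order relative to archive — 5.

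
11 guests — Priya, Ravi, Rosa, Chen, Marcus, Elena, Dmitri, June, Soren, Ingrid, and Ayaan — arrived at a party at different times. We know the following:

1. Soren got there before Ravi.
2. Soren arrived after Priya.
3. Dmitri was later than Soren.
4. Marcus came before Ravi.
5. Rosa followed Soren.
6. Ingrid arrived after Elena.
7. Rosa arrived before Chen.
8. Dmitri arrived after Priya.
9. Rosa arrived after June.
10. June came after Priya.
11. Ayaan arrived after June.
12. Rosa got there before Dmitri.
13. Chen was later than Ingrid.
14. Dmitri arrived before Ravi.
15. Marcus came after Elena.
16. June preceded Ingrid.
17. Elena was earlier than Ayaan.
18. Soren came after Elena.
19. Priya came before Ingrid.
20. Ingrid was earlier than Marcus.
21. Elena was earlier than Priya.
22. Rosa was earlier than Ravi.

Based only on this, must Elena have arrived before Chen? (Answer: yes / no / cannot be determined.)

Chain the constraints: Elena → Ingrid → Chen. Each link is directly stated, so Elena comes before Chen.

yes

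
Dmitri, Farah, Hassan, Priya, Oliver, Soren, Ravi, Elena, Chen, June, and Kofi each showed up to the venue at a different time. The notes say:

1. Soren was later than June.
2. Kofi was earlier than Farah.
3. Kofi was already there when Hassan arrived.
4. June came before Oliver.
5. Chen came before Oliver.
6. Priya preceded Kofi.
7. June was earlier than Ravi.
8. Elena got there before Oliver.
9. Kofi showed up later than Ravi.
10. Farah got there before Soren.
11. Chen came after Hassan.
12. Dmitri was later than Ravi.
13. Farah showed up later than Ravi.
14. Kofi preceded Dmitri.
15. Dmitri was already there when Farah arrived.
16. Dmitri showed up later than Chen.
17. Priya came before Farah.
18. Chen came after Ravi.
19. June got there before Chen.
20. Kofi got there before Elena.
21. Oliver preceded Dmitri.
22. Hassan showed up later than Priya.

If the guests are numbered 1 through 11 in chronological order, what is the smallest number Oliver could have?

8

Chen, Elena, Hassan, June, Kofi, Priya, and Ravi must all come before Oliver — 7 forced predecessors.
Nothing else is forced ahead of Oliver, so their earliest slot is position 7 + 1 = 8.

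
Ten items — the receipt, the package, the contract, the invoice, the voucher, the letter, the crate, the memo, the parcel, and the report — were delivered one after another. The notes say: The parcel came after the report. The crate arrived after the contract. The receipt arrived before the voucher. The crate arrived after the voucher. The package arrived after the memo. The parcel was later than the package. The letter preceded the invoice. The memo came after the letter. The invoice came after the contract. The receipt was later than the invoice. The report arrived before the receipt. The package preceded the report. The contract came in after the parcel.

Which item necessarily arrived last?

Every other item has a chain of constraints placing it before the crate, so the crate is last.

the crate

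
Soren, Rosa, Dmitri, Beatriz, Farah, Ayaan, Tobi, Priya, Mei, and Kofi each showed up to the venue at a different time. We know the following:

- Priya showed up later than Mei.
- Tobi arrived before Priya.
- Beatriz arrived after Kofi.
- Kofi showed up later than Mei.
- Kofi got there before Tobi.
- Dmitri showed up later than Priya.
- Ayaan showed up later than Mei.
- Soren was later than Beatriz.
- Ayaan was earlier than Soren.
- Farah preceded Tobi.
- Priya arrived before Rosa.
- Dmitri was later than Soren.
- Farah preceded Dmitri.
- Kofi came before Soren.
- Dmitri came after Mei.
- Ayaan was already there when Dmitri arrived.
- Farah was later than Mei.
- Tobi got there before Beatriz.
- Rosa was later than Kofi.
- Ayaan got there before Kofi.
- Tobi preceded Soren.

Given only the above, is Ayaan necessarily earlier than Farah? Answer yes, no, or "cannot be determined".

cannot be determined

No chain of stated constraints runs from Ayaan to Farah, and none runs from Farah to Ayaan either.
So the relative order of Ayaan and Farah is not fixed by the given facts.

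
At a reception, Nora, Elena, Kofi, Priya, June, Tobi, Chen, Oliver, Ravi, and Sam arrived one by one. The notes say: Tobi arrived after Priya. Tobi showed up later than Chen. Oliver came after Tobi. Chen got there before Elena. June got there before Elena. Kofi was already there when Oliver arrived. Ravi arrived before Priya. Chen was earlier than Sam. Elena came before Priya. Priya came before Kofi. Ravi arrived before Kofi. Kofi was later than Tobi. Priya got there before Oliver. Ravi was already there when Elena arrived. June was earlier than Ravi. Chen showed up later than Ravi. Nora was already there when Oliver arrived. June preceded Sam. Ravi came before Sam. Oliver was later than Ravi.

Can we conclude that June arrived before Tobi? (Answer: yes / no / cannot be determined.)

yes

Chain the constraints: June → Elena → Priya → Tobi. Each link is directly stated, so June comes before Tobi.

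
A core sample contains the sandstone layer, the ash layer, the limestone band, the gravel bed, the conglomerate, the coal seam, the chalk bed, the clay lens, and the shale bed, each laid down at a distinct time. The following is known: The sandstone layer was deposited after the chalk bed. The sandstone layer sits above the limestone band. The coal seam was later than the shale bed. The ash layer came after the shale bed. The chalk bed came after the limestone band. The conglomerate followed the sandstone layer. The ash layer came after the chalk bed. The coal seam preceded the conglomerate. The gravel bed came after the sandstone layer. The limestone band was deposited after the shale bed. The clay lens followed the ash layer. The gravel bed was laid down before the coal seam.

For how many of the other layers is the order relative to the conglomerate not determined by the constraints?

Forced before the conglomerate: the chalk bed, the coal seam, the gravel bed, the limestone band, the sandstone layer, and the shale bed.
That leaves the ash layer and the clay lens with no forced order relative to the conglomerate — 2.

2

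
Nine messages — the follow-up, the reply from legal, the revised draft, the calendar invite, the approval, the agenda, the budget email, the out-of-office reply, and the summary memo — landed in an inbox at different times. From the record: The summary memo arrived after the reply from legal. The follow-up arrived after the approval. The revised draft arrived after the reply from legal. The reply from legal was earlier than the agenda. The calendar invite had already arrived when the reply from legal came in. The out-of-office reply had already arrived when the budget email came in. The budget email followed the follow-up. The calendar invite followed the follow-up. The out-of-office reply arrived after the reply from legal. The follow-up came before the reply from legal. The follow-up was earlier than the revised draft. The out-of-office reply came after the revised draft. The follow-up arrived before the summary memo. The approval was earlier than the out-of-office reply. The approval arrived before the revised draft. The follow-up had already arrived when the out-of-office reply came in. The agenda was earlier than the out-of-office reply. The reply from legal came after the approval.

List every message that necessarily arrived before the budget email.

the agenda, the approval, the calendar invite, the follow-up, the out-of-office reply, the reply from legal, the revised draft

Directly stated before the budget email: the follow-up and the out-of-office reply.
The agenda reaches the budget email via the agenda → the out-of-office reply → the budget email.
The approval reaches the budget email via the approval → the follow-up → the budget email.
The calendar invite reaches the budget email via the calendar invite → the reply from legal → the out-of-office reply → the budget email.
Likewise the reply from legal and the revised draft each reach the budget email by chaining the stated constraints.
No chain forces the summary memo ahead of the budget email.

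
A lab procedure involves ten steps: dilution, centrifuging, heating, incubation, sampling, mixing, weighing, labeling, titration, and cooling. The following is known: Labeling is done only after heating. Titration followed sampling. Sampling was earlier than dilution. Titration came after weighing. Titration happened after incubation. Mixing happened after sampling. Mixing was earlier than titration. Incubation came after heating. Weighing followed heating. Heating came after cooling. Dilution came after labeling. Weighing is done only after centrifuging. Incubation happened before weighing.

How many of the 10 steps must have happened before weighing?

4

Directly stated before weighing: centrifuging, heating, and incubation.
Cooling reaches weighing via cooling → heating → weighing.
No chain forces titration (or any of the others) ahead of weighing.
That's centrifuging, cooling, heating, and incubation — 4 in all.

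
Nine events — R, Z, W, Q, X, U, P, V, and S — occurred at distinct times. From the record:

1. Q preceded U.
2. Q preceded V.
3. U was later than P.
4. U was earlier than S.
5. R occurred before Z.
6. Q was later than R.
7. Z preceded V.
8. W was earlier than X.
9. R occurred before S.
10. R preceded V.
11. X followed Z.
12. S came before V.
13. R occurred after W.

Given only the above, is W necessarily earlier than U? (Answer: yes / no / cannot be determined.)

yes

Chain the constraints: W → R → Q → U. Each link is directly stated, so W comes before U.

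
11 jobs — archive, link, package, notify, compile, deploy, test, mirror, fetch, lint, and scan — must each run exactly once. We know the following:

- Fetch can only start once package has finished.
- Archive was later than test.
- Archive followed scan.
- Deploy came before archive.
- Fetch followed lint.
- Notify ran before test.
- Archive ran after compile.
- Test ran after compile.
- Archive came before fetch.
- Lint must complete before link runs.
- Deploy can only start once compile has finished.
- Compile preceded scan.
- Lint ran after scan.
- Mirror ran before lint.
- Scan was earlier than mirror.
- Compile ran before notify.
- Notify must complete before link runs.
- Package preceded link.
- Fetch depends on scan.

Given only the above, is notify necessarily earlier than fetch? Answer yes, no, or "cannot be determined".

Chain the constraints: notify → test → archive → fetch. Each link is directly stated, so notify comes before fetch.

yes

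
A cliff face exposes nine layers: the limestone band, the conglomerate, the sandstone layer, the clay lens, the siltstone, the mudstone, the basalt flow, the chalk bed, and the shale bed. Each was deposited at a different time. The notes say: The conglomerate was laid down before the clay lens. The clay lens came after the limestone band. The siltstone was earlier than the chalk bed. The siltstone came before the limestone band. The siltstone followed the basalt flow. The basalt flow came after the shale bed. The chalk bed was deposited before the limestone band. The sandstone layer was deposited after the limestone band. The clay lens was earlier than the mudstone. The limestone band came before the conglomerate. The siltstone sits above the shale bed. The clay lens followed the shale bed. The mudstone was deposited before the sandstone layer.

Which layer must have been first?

the shale bed

The shale bed has a chain of constraints placing it before every other layer, so the shale bed must be first.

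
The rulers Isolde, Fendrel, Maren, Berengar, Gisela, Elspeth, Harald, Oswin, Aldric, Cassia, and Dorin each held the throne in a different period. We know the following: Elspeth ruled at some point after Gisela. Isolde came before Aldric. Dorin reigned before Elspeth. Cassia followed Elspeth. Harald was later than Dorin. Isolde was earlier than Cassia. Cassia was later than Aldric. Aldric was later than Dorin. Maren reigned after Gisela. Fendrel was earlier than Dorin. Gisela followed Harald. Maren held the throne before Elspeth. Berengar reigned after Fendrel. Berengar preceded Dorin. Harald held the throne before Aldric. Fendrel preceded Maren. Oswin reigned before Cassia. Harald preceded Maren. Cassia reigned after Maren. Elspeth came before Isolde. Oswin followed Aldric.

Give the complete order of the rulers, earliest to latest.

The constraints fix every adjacent pair, so only one ordering works:
Fendrel → Berengar → Dorin → Harald → Gisela → Maren → Elspeth → Isolde → Aldric → Oswin → Cassia.

Fendrel, Berengar, Dorin, Harald, Gisela, Maren, Elspeth, Isolde, Aldric, Oswin, Cassia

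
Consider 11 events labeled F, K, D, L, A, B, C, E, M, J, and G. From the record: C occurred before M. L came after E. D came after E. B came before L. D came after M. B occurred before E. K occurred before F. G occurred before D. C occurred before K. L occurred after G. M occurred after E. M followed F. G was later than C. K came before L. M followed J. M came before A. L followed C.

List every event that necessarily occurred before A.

Directly stated before A: M.
B reaches A via B → E → M → A.
C reaches A via C → M → A.
E reaches A via E → M → A.
Likewise F, J, and K each reach A by chaining the stated constraints.
No chain forces G (or any of the others) ahead of A.

B, C, E, F, J, K, M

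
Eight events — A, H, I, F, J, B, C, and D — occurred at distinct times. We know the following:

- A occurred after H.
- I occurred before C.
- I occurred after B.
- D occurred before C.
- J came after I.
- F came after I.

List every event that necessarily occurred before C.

Directly stated before C: D and I.
B reaches C via B → I → C.

B, D, I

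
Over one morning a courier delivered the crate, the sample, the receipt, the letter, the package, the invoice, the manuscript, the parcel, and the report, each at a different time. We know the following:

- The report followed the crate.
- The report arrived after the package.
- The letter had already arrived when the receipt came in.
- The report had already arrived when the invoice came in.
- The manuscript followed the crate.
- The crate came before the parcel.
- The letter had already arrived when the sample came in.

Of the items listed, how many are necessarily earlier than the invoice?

Directly stated before the invoice: the report.
The crate reaches the invoice via the crate → the report → the invoice.
The package reaches the invoice via the package → the report → the invoice.
That's the crate, the package, and the report — 3 in all.

3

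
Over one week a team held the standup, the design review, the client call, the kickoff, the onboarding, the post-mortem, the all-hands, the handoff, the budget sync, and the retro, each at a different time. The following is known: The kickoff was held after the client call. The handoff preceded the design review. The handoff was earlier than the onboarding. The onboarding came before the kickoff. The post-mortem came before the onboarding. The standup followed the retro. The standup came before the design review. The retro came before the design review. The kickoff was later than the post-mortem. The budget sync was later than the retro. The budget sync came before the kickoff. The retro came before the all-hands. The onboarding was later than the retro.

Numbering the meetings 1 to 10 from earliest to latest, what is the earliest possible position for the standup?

The retro must come before the standup — 1 forced predecessor.
Nothing else is forced ahead of the standup, so its earliest slot is position 1 + 1 = 2.

2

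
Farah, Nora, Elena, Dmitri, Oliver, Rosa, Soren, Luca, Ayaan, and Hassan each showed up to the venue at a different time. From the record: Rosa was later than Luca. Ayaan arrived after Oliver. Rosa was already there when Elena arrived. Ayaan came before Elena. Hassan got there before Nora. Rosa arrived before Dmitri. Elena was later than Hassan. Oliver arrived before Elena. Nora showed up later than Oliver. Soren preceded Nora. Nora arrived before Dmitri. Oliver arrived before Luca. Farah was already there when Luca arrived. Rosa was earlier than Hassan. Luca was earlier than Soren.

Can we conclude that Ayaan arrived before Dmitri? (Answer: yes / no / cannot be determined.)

cannot be determined

No chain of stated constraints runs from Ayaan to Dmitri, and none runs from Dmitri to Ayaan either.
So the relative order of Ayaan and Dmitri is not fixed by the given facts.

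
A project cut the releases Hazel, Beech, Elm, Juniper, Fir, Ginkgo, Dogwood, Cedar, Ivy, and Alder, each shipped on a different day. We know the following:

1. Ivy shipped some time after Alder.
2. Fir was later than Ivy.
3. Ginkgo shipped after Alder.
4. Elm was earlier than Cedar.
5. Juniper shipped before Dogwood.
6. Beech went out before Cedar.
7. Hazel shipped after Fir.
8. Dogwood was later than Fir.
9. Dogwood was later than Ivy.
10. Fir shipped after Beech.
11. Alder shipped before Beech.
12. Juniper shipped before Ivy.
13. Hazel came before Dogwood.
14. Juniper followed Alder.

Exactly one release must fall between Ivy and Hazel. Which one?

Fir

Tracing the constraints gives Ivy → Fir → Hazel, so Fir sits after Ivy and before Hazel.
No other release is forced both after Ivy and before Hazel.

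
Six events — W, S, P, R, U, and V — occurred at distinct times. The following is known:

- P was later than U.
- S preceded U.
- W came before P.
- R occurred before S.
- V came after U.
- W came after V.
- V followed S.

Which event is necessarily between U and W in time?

Tracing the constraints gives U → V → W, so V sits after U and before W.
No other event is forced both after U and before W.

V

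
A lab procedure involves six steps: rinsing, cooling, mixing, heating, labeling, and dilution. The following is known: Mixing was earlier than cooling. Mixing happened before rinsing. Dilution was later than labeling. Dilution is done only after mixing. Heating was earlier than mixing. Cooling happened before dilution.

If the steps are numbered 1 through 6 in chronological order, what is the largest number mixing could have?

3

Mixing must come before cooling, dilution, and rinsing — 3 steps forced after it.
Everything else can be placed before mixing in some valid order, so mixing can sit as late as position 6 − 3 = 3.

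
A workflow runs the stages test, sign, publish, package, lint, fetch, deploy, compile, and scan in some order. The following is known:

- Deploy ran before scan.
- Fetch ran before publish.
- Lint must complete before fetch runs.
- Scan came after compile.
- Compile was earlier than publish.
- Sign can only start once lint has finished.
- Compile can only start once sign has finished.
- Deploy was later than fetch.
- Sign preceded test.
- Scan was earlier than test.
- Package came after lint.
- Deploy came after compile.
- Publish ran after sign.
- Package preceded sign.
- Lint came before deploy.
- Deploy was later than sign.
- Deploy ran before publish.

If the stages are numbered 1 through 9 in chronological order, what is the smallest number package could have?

Lint must come before package — 1 forced predecessor.
Nothing else is forced ahead of package, so its earliest slot is position 1 + 1 = 2.

2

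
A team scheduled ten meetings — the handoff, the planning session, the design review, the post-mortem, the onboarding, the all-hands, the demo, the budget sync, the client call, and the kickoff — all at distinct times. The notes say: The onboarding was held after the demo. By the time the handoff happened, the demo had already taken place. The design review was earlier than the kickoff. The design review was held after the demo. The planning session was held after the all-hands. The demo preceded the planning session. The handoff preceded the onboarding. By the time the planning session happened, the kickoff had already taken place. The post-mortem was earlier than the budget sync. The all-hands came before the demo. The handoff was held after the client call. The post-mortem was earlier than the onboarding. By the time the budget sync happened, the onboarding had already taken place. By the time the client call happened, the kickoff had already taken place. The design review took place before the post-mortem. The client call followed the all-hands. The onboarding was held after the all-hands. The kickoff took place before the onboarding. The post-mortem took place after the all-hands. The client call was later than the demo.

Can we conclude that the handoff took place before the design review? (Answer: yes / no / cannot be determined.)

no

Tracing the constraints gives the design review → the kickoff → the client call → the handoff, so the design review must come before the handoff.
That means the handoff cannot be before the design review.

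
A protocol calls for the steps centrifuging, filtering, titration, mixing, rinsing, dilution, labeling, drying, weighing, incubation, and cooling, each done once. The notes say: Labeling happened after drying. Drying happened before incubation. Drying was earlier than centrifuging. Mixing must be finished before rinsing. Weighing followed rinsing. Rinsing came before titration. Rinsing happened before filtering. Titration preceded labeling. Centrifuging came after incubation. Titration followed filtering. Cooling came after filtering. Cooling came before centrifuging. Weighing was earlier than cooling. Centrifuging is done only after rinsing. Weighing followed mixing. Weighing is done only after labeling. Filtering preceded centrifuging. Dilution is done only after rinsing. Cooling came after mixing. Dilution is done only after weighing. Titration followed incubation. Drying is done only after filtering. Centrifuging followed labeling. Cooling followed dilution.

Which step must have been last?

Every other step has a chain of constraints placing it before centrifuging, so centrifuging is last.

centrifuging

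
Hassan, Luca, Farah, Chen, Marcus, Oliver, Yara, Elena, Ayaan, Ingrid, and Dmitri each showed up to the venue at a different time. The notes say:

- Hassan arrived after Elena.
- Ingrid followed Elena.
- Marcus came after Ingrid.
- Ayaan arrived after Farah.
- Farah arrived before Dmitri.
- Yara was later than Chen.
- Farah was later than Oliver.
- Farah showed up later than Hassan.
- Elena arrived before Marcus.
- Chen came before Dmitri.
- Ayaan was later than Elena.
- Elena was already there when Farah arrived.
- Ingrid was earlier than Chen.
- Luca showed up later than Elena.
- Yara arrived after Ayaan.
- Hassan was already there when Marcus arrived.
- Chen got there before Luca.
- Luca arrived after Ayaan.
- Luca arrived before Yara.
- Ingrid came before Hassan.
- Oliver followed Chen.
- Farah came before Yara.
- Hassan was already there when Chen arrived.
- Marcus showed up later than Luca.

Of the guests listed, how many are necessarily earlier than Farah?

Directly stated before Farah: Elena, Hassan, and Oliver.
Chen reaches Farah via Chen → Oliver → Farah.
Ingrid reaches Farah via Ingrid → Hassan → Farah.
That's Chen, Elena, Hassan, Ingrid, and Oliver — 5 in all.

5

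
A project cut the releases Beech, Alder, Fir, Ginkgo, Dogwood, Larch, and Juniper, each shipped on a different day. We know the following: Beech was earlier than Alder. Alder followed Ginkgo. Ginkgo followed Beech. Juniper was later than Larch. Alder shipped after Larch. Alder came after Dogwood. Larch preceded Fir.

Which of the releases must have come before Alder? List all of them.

Beech, Dogwood, Ginkgo, Larch

Directly stated before Alder: Beech, Dogwood, Ginkgo, and Larch.
No chain forces Fir (or any of the others) ahead of Alder.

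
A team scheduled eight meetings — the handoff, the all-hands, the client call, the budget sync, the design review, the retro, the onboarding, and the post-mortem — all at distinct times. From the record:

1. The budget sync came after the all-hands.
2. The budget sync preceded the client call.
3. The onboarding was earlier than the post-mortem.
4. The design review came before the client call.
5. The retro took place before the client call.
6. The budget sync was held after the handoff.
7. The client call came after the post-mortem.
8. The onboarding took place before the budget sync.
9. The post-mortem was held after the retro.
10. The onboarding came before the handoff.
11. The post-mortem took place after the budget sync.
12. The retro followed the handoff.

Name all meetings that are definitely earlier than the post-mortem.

Directly stated before the post-mortem: the budget sync, the onboarding, and the retro.
The all-hands reaches the post-mortem via the all-hands → the budget sync → the post-mortem.
The handoff reaches the post-mortem via the handoff → the budget sync → the post-mortem.
No chain forces the client call (or any of the others) ahead of the post-mortem.

the all-hands, the budget sync, the handoff, the onboarding, the retro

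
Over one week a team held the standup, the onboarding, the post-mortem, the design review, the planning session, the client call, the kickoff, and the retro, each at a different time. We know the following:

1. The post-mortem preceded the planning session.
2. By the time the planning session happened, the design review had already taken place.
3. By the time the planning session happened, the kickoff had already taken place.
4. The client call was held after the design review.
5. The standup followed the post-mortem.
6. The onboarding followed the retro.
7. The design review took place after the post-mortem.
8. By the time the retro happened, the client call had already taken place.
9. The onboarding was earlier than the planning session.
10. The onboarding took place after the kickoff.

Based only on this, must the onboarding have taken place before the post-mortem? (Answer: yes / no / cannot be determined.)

Tracing the constraints gives the post-mortem → the design review → the client call → the retro → the onboarding, so the post-mortem must come before the onboarding.
That means the onboarding cannot be before the post-mortem.

no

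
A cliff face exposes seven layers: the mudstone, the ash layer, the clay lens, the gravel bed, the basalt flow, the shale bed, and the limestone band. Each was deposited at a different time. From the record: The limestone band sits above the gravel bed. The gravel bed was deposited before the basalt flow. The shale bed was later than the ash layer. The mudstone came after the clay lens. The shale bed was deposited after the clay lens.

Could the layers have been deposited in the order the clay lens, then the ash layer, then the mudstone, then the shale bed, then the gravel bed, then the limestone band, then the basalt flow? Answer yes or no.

yes

Check each stated constraint against the proposed order — e.g. the ash layer is ahead of the shale bed; the clay lens is ahead of the shale bed. Every pair is in the required order; nothing is violated.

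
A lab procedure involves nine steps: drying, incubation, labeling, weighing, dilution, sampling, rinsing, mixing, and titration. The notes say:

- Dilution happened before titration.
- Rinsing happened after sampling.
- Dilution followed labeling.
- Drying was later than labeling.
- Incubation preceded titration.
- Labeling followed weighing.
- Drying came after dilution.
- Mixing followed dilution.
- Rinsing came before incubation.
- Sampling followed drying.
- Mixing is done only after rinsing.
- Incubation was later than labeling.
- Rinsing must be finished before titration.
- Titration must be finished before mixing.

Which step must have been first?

Weighing has a chain of constraints placing it before every other step, so weighing must be first.

weighing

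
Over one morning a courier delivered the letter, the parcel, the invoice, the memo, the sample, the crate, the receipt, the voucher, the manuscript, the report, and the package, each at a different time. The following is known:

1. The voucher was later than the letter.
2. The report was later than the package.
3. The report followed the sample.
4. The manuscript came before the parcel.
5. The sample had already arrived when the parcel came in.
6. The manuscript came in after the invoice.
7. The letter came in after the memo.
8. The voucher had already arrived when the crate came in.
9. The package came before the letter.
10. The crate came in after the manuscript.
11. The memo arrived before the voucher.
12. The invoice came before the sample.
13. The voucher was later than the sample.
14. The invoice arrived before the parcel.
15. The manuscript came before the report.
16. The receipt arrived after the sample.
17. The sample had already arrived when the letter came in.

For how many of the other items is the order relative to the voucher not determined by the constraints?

4

Forced before the voucher: the invoice, the letter, the memo, the package, and the sample; forced after the voucher: the crate.
That leaves the manuscript, the parcel, the receipt, and the report with no forced order relative to the voucher — 4.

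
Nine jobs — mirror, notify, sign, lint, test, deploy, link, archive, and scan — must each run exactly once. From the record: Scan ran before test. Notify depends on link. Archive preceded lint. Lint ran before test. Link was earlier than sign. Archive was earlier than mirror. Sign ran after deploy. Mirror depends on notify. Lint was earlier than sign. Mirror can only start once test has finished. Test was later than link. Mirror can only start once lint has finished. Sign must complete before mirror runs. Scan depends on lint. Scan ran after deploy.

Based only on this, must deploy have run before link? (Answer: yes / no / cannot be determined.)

cannot be determined

No chain of stated constraints runs from deploy to link, and none runs from link to deploy either.
So the relative order of deploy and link is not fixed by the given facts.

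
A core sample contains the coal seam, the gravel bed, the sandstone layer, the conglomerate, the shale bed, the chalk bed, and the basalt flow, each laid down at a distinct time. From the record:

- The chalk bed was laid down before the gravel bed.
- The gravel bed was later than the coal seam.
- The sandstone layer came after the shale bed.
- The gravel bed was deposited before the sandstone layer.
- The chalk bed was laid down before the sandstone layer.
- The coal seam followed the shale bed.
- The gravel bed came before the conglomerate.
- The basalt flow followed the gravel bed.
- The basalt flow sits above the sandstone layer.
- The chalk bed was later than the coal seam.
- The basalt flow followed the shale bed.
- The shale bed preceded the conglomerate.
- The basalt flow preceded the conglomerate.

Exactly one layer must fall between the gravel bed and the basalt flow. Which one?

Tracing the constraints gives the gravel bed → the sandstone layer → the basalt flow, so the sandstone layer sits after the gravel bed and before the basalt flow.
No other layer is forced both after the gravel bed and before the basalt flow.

the sandstone layer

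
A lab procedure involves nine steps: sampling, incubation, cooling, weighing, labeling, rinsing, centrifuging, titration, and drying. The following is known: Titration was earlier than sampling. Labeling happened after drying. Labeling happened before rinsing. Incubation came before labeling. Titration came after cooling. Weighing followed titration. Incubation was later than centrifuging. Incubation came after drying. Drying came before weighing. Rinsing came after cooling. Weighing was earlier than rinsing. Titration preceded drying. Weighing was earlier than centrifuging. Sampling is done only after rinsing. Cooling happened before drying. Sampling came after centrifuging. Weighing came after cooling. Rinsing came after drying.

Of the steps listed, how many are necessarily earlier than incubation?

Directly stated before incubation: centrifuging and drying.
Cooling reaches incubation via cooling → drying → incubation.
Titration reaches incubation via titration → drying → incubation.
Weighing reaches incubation via weighing → centrifuging → incubation.
That's centrifuging, cooling, drying, titration, and weighing — 5 in all.

5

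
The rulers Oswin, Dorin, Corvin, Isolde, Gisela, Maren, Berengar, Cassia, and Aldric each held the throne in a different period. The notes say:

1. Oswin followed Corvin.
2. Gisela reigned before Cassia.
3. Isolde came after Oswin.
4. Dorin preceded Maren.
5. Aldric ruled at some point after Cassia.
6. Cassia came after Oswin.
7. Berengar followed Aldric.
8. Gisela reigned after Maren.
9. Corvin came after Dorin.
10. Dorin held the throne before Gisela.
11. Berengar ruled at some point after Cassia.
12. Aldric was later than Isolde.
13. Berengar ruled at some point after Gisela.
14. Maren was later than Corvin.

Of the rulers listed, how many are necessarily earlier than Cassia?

Directly stated before Cassia: Gisela and Oswin.
Corvin reaches Cassia via Corvin → Oswin → Cassia.
Dorin reaches Cassia via Dorin → Gisela → Cassia.
Maren reaches Cassia via Maren → Gisela → Cassia.
No chain forces Isolde (or any of the others) ahead of Cassia.
That's Corvin, Dorin, Gisela, Maren, and Oswin — 5 in all.

5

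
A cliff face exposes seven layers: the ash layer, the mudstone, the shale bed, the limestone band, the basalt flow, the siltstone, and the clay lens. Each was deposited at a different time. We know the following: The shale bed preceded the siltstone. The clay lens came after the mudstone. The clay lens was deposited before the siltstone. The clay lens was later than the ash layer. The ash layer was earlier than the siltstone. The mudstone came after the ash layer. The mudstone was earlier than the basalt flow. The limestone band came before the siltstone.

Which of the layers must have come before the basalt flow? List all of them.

Directly stated before the basalt flow: the mudstone.
The ash layer reaches the basalt flow via the ash layer → the mudstone → the basalt flow.

the ash layer, the mudstone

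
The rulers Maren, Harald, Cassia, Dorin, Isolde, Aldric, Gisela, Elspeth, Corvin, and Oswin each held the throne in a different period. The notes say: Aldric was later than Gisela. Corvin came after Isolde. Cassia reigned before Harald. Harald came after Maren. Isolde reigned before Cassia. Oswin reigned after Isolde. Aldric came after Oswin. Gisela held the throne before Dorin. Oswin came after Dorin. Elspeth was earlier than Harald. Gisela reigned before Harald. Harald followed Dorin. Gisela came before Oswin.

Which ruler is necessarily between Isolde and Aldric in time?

Oswin

Tracing the constraints gives Isolde → Oswin → Aldric, so Oswin sits after Isolde and before Aldric.
No other ruler is forced both after Isolde and before Aldric.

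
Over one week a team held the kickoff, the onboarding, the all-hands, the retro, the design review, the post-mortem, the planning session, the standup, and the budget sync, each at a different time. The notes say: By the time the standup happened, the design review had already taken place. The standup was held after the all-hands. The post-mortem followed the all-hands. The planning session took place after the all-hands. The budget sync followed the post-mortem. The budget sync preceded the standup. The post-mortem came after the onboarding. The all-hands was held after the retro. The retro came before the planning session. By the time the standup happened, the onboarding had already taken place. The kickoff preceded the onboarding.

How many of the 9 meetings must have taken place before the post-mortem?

4

Directly stated before the post-mortem: the all-hands and the onboarding.
The kickoff reaches the post-mortem via the kickoff → the onboarding → the post-mortem.
The retro reaches the post-mortem via the retro → the all-hands → the post-mortem.
That's the all-hands, the kickoff, the onboarding, and the retro — 4 in all.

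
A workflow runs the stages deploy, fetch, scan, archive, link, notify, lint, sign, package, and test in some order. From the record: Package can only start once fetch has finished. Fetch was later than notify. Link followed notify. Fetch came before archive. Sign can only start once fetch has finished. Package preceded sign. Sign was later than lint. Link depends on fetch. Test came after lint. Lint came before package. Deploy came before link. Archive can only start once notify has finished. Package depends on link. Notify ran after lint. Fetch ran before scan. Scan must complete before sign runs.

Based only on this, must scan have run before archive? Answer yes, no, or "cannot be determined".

cannot be determined

No chain of stated constraints runs from scan to archive, and none runs from archive to scan either.
So the relative order of scan and archive is not fixed by the given facts.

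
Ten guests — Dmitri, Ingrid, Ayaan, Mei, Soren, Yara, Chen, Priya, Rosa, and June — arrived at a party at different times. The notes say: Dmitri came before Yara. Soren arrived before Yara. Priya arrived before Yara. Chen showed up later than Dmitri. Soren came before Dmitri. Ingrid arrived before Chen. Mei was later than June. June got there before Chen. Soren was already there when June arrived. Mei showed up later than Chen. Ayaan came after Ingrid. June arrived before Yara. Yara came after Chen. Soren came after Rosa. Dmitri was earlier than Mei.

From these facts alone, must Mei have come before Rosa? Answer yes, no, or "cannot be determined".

Tracing the constraints gives Rosa → Soren → June → Mei, so Rosa must come before Mei.
That means Mei cannot be before Rosa.

no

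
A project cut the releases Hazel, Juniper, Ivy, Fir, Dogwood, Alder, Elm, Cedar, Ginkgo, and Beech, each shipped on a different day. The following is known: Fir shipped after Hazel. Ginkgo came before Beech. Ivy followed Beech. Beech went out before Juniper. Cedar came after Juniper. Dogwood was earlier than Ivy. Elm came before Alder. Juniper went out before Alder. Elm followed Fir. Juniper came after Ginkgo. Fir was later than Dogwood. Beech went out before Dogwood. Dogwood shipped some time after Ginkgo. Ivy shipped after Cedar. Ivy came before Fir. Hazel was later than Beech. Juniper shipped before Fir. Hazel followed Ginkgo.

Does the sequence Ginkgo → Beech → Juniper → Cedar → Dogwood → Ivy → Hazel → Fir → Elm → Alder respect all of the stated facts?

yes

Check each stated constraint against the proposed order — e.g. Ginkgo is ahead of Hazel; Juniper is ahead of Alder. Every pair is in the required order; nothing is violated.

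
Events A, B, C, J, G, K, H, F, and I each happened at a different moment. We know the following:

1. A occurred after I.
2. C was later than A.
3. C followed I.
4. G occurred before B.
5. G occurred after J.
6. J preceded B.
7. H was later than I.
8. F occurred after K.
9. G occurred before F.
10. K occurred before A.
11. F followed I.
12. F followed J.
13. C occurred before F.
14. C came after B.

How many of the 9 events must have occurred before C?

6

Directly stated before C: A, B, and I.
G reaches C via G → B → C.
J reaches C via J → B → C.
K reaches C via K → A → C.
No chain forces H (or any of the others) ahead of C.
That's A, B, G, I, J, and K — 6 in all.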